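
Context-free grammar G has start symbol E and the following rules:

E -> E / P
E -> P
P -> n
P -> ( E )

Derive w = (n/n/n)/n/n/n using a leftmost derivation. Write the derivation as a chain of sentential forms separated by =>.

E=>E/P=>E/P/P=>E/P/P/P=>P/P/P/P=>(E)/P/P/P=>(E/P)/P/P/P=>(E/P/P)/P/P/P=>(P/P/P)/P/P/P=>(n/P/P)/P/P/P=>(n/n/P)/P/P/P=>(n/n/n)/P/P/P=>(n/n/n)/n/P/P=>(n/n/n)/n/n/P=>(n/n/n)/n/n/n

E => E/P   [E -> E / P]
E/P => E/P/P   [E -> E / P]
E/P/P => E/P/P/P   [E -> E / P]
E/P/P/P => P/P/P/P   [E -> P]
P/P/P/P => (E)/P/P/P   [P -> ( E )]
(E)/P/P/P => (E/P)/P/P/P   [E -> E / P]
(E/P)/P/P/P => (E/P/P)/P/P/P   [E -> E / P]
(E/P/P)/P/P/P => (P/P/P)/P/P/P   [E -> P]
(P/P/P)/P/P/P => (n/P/P)/P/P/P   [P -> n]
(n/P/P)/P/P/P => (n/n/P)/P/P/P   [P -> n]
(n/n/P)/P/P/P => (n/n/n)/P/P/P   [P -> n]
(n/n/n)/P/P/P => (n/n/n)/n/P/P   [P -> n]
(n/n/n)/n/P/P => (n/n/n)/n/n/P   [P -> n]
(n/n/n)/n/n/P => (n/n/n)/n/n/n   [P -> n]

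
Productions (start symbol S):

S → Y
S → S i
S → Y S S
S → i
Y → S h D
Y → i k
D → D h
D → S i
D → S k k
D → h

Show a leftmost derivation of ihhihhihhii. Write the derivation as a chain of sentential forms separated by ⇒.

S ⇒ YSS   [S → Y S S]
YSS ⇒ ShDSS   [Y → S h D]
ShDSS ⇒ SihDSS   [S → S i]
SihDSS ⇒ YihDSS   [S → Y]
YihDSS ⇒ ShDihDSS   [Y → S h D]
ShDihDSS ⇒ SihDihDSS   [S → S i]
SihDihDSS ⇒ YihDihDSS   [S → Y]
YihDihDSS ⇒ ShDihDihDSS   [Y → S h D]
ShDihDihDSS ⇒ ihDihDihDSS   [S → i]
ihDihDihDSS ⇒ ihhihDihDSS   [D → h]
ihhihDihDSS ⇒ ihhihhihDSS   [D → h]
ihhihhihDSS ⇒ ihhihhihhSS   [D → h]
ihhihhihhSS ⇒ ihhihhihhiS   [S → i]
ihhihhihhiS ⇒ ihhihhihhii   [S → i]

S⇒YSS⇒ShDSS⇒SihDSS⇒YihDSS⇒ShDihDSS⇒SihDihDSS⇒YihDihDSS⇒ShDihDihDSS⇒ihDihDihDSS⇒ihhihDihDSS⇒ihhihhihDSS⇒ihhihhihhSS⇒ihhihhihhiS⇒ihhihhihhii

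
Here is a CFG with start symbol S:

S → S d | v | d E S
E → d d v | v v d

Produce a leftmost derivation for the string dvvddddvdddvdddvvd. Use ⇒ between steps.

S⇒dES⇒dvvdS⇒dvvdSd⇒dvvddESd⇒dvvddddvSd⇒dvvddddvdESd⇒dvvddddvdddvSd⇒dvvddddvdddvdESd⇒dvvddddvdddvdddvSd⇒dvvddddvdddvdddvvd

S ⇒ dES   [S → d E S]
dES ⇒ dvvdS   [E → v v d]
dvvdS ⇒ dvvdSd   [S → S d]
dvvdSd ⇒ dvvddESd   [S → d E S]
dvvddESd ⇒ dvvddddvSd   [E → d d v]
dvvddddvSd ⇒ dvvddddvdESd   [S → d E S]
dvvddddvdESd ⇒ dvvddddvdddvSd   [E → d d v]
dvvddddvdddvSd ⇒ dvvddddvdddvdESd   [S → d E S]
dvvddddvdddvdESd ⇒ dvvddddvdddvdddvSd   [E → d d v]
dvvddddvdddvdddvSd ⇒ dvvddddvdddvdddvvd   [S → v]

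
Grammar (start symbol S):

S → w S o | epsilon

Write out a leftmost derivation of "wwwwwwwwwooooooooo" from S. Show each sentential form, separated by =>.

S => wSo => wwSoo => wwwSooo => wwwwSoooo => wwwwwSooooo => wwwwwwSoooooo => wwwwwwwSooooooo => wwwwwwwwSoooooooo => wwwwwwwwwSooooooooo => wwwwwwwwwooooooooo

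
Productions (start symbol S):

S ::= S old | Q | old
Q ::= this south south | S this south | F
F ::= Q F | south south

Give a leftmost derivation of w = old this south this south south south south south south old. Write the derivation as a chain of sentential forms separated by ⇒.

S ⇒ S old   [S ::= S old]
S old ⇒ Q old   [S ::= Q]
Q old ⇒ F old   [Q ::= F]
F old ⇒ Q F old   [F ::= Q F]
Q F old ⇒ S this south F old   [Q ::= S this south]
S this south F old ⇒ old this south F old   [S ::= old]
old this south F old ⇒ old this south Q F old   [F ::= Q F]
old this south Q F old ⇒ old this south F F old   [Q ::= F]
old this south F F old ⇒ old this south Q F F old   [F ::= Q F]
old this south Q F F old ⇒ old this south this south south F F old   [Q ::= this south south]
old this south this south south F F old ⇒ old this south this south south south south F old   [F ::= south south]
old this south this south south south south F old ⇒ old this south this south south south south south south old   [F ::= south south]

S ⇒ S old ⇒ Q old ⇒ F old ⇒ Q F old ⇒ S this south F old ⇒ old this south F old ⇒ old this south Q F old ⇒ old this south F F old ⇒ old this south Q F F old ⇒ old this south this south south F F old ⇒ old this south this south south south south F old ⇒ old this south this south south south south south south old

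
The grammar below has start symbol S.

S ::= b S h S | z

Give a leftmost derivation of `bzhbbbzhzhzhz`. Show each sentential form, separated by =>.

S => bShS   [S ::= b S h S]
bShS => bzhS   [S ::= z]
bzhS => bzhbShS   [S ::= b S h S]
bzhbShS => bzhbbShShS   [S ::= b S h S]
bzhbbShShS => bzhbbbShShShS   [S ::= b S h S]
bzhbbbShShShS => bzhbbbzhShShS   [S ::= z]
bzhbbbzhShShS => bzhbbbzhzhShS   [S ::= z]
bzhbbbzhzhShS => bzhbbbzhzhzhS   [S ::= z]
bzhbbbzhzhzhS => bzhbbbzhzhzhz   [S ::= z]

S => bShS => bzhS => bzhbShS => bzhbbShShS => bzhbbbShShShS => bzhbbbzhShShS => bzhbbbzhzhShS => bzhbbbzhzhzhS => bzhbbbzhzhzhz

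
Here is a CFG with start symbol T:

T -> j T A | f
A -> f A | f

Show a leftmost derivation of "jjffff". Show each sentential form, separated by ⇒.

T⇒jTA⇒jjTAA⇒jjfAA⇒jjffAA⇒jjfffA⇒jjffff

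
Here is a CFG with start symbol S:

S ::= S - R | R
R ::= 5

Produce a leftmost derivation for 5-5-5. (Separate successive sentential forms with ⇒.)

S ⇒ S-R   [S ::= S - R]
S-R ⇒ S-R-R   [S ::= S - R]
S-R-R ⇒ R-R-R   [S ::= R]
R-R-R ⇒ 5-R-R   [R ::= 5]
5-R-R ⇒ 5-5-R   [R ::= 5]
5-5-R ⇒ 5-5-5   [R ::= 5]

S⇒S-R⇒S-R-R⇒R-R-R⇒5-R-R⇒5-5-R⇒5-5-5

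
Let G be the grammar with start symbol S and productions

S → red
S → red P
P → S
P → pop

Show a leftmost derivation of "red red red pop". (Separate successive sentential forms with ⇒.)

S ⇒ red P ⇒ red S ⇒ red red P ⇒ red red S ⇒ red red red P ⇒ red red red pop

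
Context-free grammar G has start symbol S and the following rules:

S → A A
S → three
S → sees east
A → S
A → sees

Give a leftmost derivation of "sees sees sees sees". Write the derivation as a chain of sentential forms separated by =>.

S => A A   [S → A A]
A A => sees A   [A → sees]
sees A => sees S   [A → S]
sees S => sees A A   [S → A A]
sees A A => sees S A   [A → S]
sees S A => sees A A A   [S → A A]
sees A A A => sees sees A A   [A → sees]
sees sees A A => sees sees sees A   [A → sees]
sees sees sees A => sees sees sees sees   [A → sees]

S => A A => sees A => sees S => sees A A => sees S A => sees A A A => sees sees A A => sees sees sees A => sees sees sees sees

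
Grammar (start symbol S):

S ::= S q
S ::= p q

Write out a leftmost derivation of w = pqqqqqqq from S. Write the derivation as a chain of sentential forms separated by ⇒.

S ⇒ Sq   [S ::= S q]
Sq ⇒ Sqq   [S ::= S q]
Sqq ⇒ Sqqq   [S ::= S q]
Sqqq ⇒ Sqqqq   [S ::= S q]
Sqqqq ⇒ Sqqqqq   [S ::= S q]
Sqqqqq ⇒ Sqqqqqq   [S ::= S q]
Sqqqqqq ⇒ pqqqqqqq   [S ::= p q]

S ⇒ Sq ⇒ Sqq ⇒ Sqqq ⇒ Sqqqq ⇒ Sqqqqq ⇒ Sqqqqqq ⇒ pqqqqqqq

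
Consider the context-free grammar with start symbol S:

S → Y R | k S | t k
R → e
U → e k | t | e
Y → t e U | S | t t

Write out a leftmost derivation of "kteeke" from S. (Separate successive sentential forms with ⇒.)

S ⇒ kS ⇒ kYR ⇒ kteUR ⇒ kteekR ⇒ kteeke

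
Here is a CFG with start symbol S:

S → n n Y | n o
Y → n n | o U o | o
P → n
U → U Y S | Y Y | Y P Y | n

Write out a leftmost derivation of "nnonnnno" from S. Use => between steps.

S => nnY   [S → n n Y]
nnY => nnoUo   [Y → o U o]
nnoUo => nnoYYo   [U → Y Y]
nnoYYo => nnonnYo   [Y → n n]
nnonnYo => nnonnnno   [Y → n n]

S=>nnY=>nnoUo=>nnoYYo=>nnonnYo=>nnonnnno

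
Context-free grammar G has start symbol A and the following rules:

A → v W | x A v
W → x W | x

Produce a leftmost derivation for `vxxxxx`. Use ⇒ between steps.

A⇒vW⇒vxW⇒vxxW⇒vxxxW⇒vxxxxW⇒vxxxxx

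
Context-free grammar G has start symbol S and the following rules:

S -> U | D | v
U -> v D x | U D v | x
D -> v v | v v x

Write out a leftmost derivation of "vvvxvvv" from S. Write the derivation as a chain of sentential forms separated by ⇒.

S ⇒ U   [S -> U]
U ⇒ UDv   [U -> U D v]
UDv ⇒ vDxDv   [U -> v D x]
vDxDv ⇒ vvvxDv   [D -> v v]
vvvxDv ⇒ vvvxvvv   [D -> v v]

S⇒U⇒UDv⇒vDxDv⇒vvvxDv⇒vvvxvvv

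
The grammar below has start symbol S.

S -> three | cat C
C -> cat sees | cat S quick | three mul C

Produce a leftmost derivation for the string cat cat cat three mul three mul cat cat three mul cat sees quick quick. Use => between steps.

S => cat C => cat cat S quick => cat cat cat C quick => cat cat cat three mul C quick => cat cat cat three mul three mul C quick => cat cat cat three mul three mul cat S quick quick => cat cat cat three mul three mul cat cat C quick quick => cat cat cat three mul three mul cat cat three mul C quick quick => cat cat cat three mul three mul cat cat three mul cat sees quick quick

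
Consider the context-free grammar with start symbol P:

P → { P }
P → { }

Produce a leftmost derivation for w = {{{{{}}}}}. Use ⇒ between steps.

P ⇒ {P} ⇒ {{P}} ⇒ {{{P}}} ⇒ {{{{P}}}} ⇒ {{{{{}}}}}

P ⇒ {P}   [P → { P }]
{P} ⇒ {{P}}   [P → { P }]
{{P}} ⇒ {{{P}}}   [P → { P }]
{{{P}}} ⇒ {{{{P}}}}   [P → { P }]
{{{{P}}}} ⇒ {{{{{}}}}}   [P → { }]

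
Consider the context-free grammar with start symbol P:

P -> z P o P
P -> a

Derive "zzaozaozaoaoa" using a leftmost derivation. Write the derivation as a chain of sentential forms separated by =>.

P => zPoP => zzPoPoP => zzaoPoP => zzaozPoPoP => zzaozaoPoP => zzaozaozPoPoP => zzaozaozaoPoP => zzaozaozaoaoP => zzaozaozaoaoa

P => zPoP   [P -> z P o P]
zPoP => zzPoPoP   [P -> z P o P]
zzPoPoP => zzaoPoP   [P -> a]
zzaoPoP => zzaozPoPoP   [P -> z P o P]
zzaozPoPoP => zzaozaoPoP   [P -> a]
zzaozaoPoP => zzaozaozPoPoP   [P -> z P o P]
zzaozaozPoPoP => zzaozaozaoPoP   [P -> a]
zzaozaozaoPoP => zzaozaozaoaoP   [P -> a]
zzaozaozaoaoP => zzaozaozaoaoa   [P -> a]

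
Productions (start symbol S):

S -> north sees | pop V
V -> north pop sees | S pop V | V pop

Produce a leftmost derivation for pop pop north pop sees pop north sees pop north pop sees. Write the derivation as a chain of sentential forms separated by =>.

S => pop V   [S -> pop V]
pop V => pop S pop V   [V -> S pop V]
pop S pop V => pop pop V pop V   [S -> pop V]
pop pop V pop V => pop pop north pop sees pop V   [V -> north pop sees]
pop pop north pop sees pop V => pop pop north pop sees pop S pop V   [V -> S pop V]
pop pop north pop sees pop S pop V => pop pop north pop sees pop north sees pop V   [S -> north sees]
pop pop north pop sees pop north sees pop V => pop pop north pop sees pop north sees pop north pop sees   [V -> north pop sees]

S => pop V => pop S pop V => pop pop V pop V => pop pop north pop sees pop V => pop pop north pop sees pop S pop V => pop pop north pop sees pop north sees pop V => pop pop north pop sees pop north sees pop north pop sees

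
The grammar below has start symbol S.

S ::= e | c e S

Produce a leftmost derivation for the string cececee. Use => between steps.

S => ceS => ceceS => cececeS => cececee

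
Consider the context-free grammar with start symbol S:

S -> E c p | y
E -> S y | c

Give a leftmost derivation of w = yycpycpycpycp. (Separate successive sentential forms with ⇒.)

S⇒Ecp⇒Sycp⇒Ecpycp⇒Sycpycp⇒Ecpycpycp⇒Sycpycpycp⇒Ecpycpycpycp⇒Sycpycpycpycp⇒yycpycpycpycp

S ⇒ Ecp   [S -> E c p]
Ecp ⇒ Sycp   [E -> S y]
Sycp ⇒ Ecpycp   [S -> E c p]
Ecpycp ⇒ Sycpycp   [E -> S y]
Sycpycp ⇒ Ecpycpycp   [S -> E c p]
Ecpycpycp ⇒ Sycpycpycp   [E -> S y]
Sycpycpycp ⇒ Ecpycpycpycp   [S -> E c p]
Ecpycpycpycp ⇒ Sycpycpycpycp   [E -> S y]
Sycpycpycpycp ⇒ yycpycpycpycp   [S -> y]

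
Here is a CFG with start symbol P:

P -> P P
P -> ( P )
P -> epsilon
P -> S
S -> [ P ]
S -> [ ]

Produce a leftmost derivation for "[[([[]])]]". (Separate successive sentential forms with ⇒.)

P ⇒ S ⇒ [P] ⇒ [S] ⇒ [[P]] ⇒ [[(P)]] ⇒ [[(S)]] ⇒ [[([P])]] ⇒ [[([S])]] ⇒ [[([[P]])]] ⇒ [[([[]])]]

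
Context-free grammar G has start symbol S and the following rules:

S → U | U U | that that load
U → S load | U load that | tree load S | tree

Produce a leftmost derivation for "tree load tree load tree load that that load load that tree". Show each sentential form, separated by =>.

S => U U => S load U => U load U => tree load U => tree load tree load S => tree load tree load U U => tree load tree load U load that U => tree load tree load tree load S load that U => tree load tree load tree load that that load load that U => tree load tree load tree load that that load load that tree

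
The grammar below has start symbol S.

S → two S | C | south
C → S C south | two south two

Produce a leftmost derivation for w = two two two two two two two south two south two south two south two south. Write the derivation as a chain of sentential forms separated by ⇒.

S ⇒ two S ⇒ two two S ⇒ two two two S ⇒ two two two two S ⇒ two two two two C ⇒ two two two two S C south ⇒ two two two two two S C south ⇒ two two two two two two S C south ⇒ two two two two two two C C south ⇒ two two two two two two S C south C south ⇒ two two two two two two two S C south C south ⇒ two two two two two two two south C south C south ⇒ two two two two two two two south two south two south C south ⇒ two two two two two two two south two south two south two south two south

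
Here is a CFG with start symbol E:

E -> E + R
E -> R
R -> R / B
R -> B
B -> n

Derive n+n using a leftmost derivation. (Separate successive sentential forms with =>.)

E => E+R   [E -> E + R]
E+R => R+R   [E -> R]
R+R => B+R   [R -> B]
B+R => n+R   [B -> n]
n+R => n+B   [R -> B]
n+B => n+n   [B -> n]

E => E+R => R+R => B+R => n+R => n+B => n+n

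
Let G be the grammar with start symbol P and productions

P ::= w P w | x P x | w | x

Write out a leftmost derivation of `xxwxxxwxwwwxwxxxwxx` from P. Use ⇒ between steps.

P ⇒ xPx   [P ::= x P x]
xPx ⇒ xxPxx   [P ::= x P x]
xxPxx ⇒ xxwPwxx   [P ::= w P w]
xxwPwxx ⇒ xxwxPxwxx   [P ::= x P x]
xxwxPxwxx ⇒ xxwxxPxxwxx   [P ::= x P x]
xxwxxPxxwxx ⇒ xxwxxxPxxxwxx   [P ::= x P x]
xxwxxxPxxxwxx ⇒ xxwxxxwPwxxxwxx   [P ::= w P w]
xxwxxxwPwxxxwxx ⇒ xxwxxxwxPxwxxxwxx   [P ::= x P x]
xxwxxxwxPxwxxxwxx ⇒ xxwxxxwxwPwxwxxxwxx   [P ::= w P w]
xxwxxxwxwPwxwxxxwxx ⇒ xxwxxxwxwwwxwxxxwxx   [P ::= w]

P⇒xPx⇒xxPxx⇒xxwPwxx⇒xxwxPxwxx⇒xxwxxPxxwxx⇒xxwxxxPxxxwxx⇒xxwxxxwPwxxxwxx⇒xxwxxxwxPxwxxxwxx⇒xxwxxxwxwPwxwxxxwxx⇒xxwxxxwxwwwxwxxxwxx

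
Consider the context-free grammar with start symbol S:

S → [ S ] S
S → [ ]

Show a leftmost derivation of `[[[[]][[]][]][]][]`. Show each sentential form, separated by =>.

S => [S]S   [S → [ S ] S]
[S]S => [[S]S]S   [S → [ S ] S]
[[S]S]S => [[[S]S]S]S   [S → [ S ] S]
[[[S]S]S]S => [[[[]]S]S]S   [S → [ ]]
[[[[]]S]S]S => [[[[]][S]S]S]S   [S → [ S ] S]
[[[[]][S]S]S]S => [[[[]][[]]S]S]S   [S → [ ]]
[[[[]][[]]S]S]S => [[[[]][[]][]]S]S   [S → [ ]]
[[[[]][[]][]]S]S => [[[[]][[]][]][]]S   [S → [ ]]
[[[[]][[]][]][]]S => [[[[]][[]][]][]][]   [S → [ ]]

S=>[S]S=>[[S]S]S=>[[[S]S]S]S=>[[[[]]S]S]S=>[[[[]][S]S]S]S=>[[[[]][[]]S]S]S=>[[[[]][[]][]]S]S=>[[[[]][[]][]][]]S=>[[[[]][[]][]][]][]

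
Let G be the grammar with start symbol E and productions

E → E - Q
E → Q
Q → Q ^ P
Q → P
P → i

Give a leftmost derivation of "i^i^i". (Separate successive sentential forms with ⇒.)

E ⇒ Q ⇒ Q^P ⇒ Q^P^P ⇒ P^P^P ⇒ i^P^P ⇒ i^i^P ⇒ i^i^i

E ⇒ Q   [E → Q]
Q ⇒ Q^P   [Q → Q ^ P]
Q^P ⇒ Q^P^P   [Q → Q ^ P]
Q^P^P ⇒ P^P^P   [Q → P]
P^P^P ⇒ i^P^P   [P → i]
i^P^P ⇒ i^i^P   [P → i]
i^i^P ⇒ i^i^i   [P → i]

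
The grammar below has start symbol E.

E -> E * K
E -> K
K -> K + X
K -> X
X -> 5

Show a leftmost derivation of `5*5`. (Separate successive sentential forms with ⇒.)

E ⇒ E*K ⇒ K*K ⇒ X*K ⇒ 5*K ⇒ 5*X ⇒ 5*5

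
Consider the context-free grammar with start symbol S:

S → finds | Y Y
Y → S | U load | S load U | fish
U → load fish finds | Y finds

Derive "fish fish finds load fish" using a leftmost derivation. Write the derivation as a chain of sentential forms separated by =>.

S => Y Y => U load Y => Y finds load Y => S finds load Y => Y Y finds load Y => fish Y finds load Y => fish fish finds load Y => fish fish finds load fish

S => Y Y   [S → Y Y]
Y Y => U load Y   [Y → U load]
U load Y => Y finds load Y   [U → Y finds]
Y finds load Y => S finds load Y   [Y → S]
S finds load Y => Y Y finds load Y   [S → Y Y]
Y Y finds load Y => fish Y finds load Y   [Y → fish]
fish Y finds load Y => fish fish finds load Y   [Y → fish]
fish fish finds load Y => fish fish finds load fish   [Y → fish]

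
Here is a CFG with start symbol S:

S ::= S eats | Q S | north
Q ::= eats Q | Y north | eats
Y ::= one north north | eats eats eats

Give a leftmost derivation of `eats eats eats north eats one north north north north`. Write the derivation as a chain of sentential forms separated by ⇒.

S ⇒ Q S ⇒ Y north S ⇒ eats eats eats north S ⇒ eats eats eats north Q S ⇒ eats eats eats north eats Q S ⇒ eats eats eats north eats Y north S ⇒ eats eats eats north eats one north north north S ⇒ eats eats eats north eats one north north north north

S ⇒ Q S   [S ::= Q S]
Q S ⇒ Y north S   [Q ::= Y north]
Y north S ⇒ eats eats eats north S   [Y ::= eats eats eats]
eats eats eats north S ⇒ eats eats eats north Q S   [S ::= Q S]
eats eats eats north Q S ⇒ eats eats eats north eats Q S   [Q ::= eats Q]
eats eats eats north eats Q S ⇒ eats eats eats north eats Y north S   [Q ::= Y north]
eats eats eats north eats Y north S ⇒ eats eats eats north eats one north north north S   [Y ::= one north north]
eats eats eats north eats one north north north S ⇒ eats eats eats north eats one north north north north   [S ::= north]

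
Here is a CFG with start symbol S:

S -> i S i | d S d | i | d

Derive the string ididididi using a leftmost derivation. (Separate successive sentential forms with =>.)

S => iSi   [S -> i S i]
iSi => idSdi   [S -> d S d]
idSdi => idiSidi   [S -> i S i]
idiSidi => ididSdidi   [S -> d S d]
ididSdidi => ididididi   [S -> i]

S => iSi => idSdi => idiSidi => ididSdidi => ididididi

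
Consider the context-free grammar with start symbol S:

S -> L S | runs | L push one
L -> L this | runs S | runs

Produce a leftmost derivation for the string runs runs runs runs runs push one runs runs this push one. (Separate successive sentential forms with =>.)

S => L push one => L this push one => runs S this push one => runs L S this push one => runs runs S S this push one => runs runs L S S this push one => runs runs runs S S S this push one => runs runs runs L push one S S this push one => runs runs runs runs S push one S S this push one => runs runs runs runs runs push one S S this push one => runs runs runs runs runs push one runs S this push one => runs runs runs runs runs push one runs runs this push one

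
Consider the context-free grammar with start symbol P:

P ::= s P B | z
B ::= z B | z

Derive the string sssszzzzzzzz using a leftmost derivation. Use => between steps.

P => sPB   [P ::= s P B]
sPB => ssPBB   [P ::= s P B]
ssPBB => sssPBBB   [P ::= s P B]
sssPBBB => ssssPBBBB   [P ::= s P B]
ssssPBBBB => sssszBBBB   [P ::= z]
sssszBBBB => sssszzBBBB   [B ::= z B]
sssszzBBBB => sssszzzBBBB   [B ::= z B]
sssszzzBBBB => sssszzzzBBB   [B ::= z]
sssszzzzBBB => sssszzzzzBBB   [B ::= z B]
sssszzzzzBBB => sssszzzzzzBB   [B ::= z]
sssszzzzzzBB => sssszzzzzzzB   [B ::= z]
sssszzzzzzzB => sssszzzzzzzz   [B ::= z]

P => sPB => ssPBB => sssPBBB => ssssPBBBB => sssszBBBB => sssszzBBBB => sssszzzBBBB => sssszzzzBBB => sssszzzzzBBB => sssszzzzzzBB => sssszzzzzzzB => sssszzzzzzzz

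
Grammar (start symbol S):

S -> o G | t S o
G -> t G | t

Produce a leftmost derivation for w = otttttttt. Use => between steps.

S => oG   [S -> o G]
oG => otG   [G -> t G]
otG => ottG   [G -> t G]
ottG => otttG   [G -> t G]
otttG => ottttG   [G -> t G]
ottttG => otttttG   [G -> t G]
otttttG => ottttttG   [G -> t G]
ottttttG => otttttttG   [G -> t G]
otttttttG => otttttttt   [G -> t]

S=>oG=>otG=>ottG=>otttG=>ottttG=>otttttG=>ottttttG=>otttttttG=>otttttttt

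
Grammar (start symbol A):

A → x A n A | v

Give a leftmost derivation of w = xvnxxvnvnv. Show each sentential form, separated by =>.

A => xAnA => xvnA => xvnxAnA => xvnxxAnAnA => xvnxxvnAnA => xvnxxvnvnA => xvnxxvnvnv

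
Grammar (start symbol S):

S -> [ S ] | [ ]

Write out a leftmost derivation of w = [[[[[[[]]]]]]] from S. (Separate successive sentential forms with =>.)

S => [S]   [S -> [ S ]]
[S] => [[S]]   [S -> [ S ]]
[[S]] => [[[S]]]   [S -> [ S ]]
[[[S]]] => [[[[S]]]]   [S -> [ S ]]
[[[[S]]]] => [[[[[S]]]]]   [S -> [ S ]]
[[[[[S]]]]] => [[[[[[S]]]]]]   [S -> [ S ]]
[[[[[[S]]]]]] => [[[[[[[]]]]]]]   [S -> [ ]]

S=>[S]=>[[S]]=>[[[S]]]=>[[[[S]]]]=>[[[[[S]]]]]=>[[[[[[S]]]]]]=>[[[[[[[]]]]]]]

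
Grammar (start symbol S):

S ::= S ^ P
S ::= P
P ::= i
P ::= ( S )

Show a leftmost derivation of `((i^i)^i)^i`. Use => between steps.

S => S^P   [S ::= S ^ P]
S^P => P^P   [S ::= P]
P^P => (S)^P   [P ::= ( S )]
(S)^P => (S^P)^P   [S ::= S ^ P]
(S^P)^P => (P^P)^P   [S ::= P]
(P^P)^P => ((S)^P)^P   [P ::= ( S )]
((S)^P)^P => ((S^P)^P)^P   [S ::= S ^ P]
((S^P)^P)^P => ((P^P)^P)^P   [S ::= P]
((P^P)^P)^P => ((i^P)^P)^P   [P ::= i]
((i^P)^P)^P => ((i^i)^P)^P   [P ::= i]
((i^i)^P)^P => ((i^i)^i)^P   [P ::= i]
((i^i)^i)^P => ((i^i)^i)^i   [P ::= i]

S=>S^P=>P^P=>(S)^P=>(S^P)^P=>(P^P)^P=>((S)^P)^P=>((S^P)^P)^P=>((P^P)^P)^P=>((i^P)^P)^P=>((i^i)^P)^P=>((i^i)^i)^P=>((i^i)^i)^i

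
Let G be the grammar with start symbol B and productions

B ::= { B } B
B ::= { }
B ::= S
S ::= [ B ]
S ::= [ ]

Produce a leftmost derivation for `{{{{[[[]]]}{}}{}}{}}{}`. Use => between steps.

B => {B}B   [B ::= { B } B]
{B}B => {{B}B}B   [B ::= { B } B]
{{B}B}B => {{{B}B}B}B   [B ::= { B } B]
{{{B}B}B}B => {{{{B}B}B}B}B   [B ::= { B } B]
{{{{B}B}B}B}B => {{{{S}B}B}B}B   [B ::= S]
{{{{S}B}B}B}B => {{{{[B]}B}B}B}B   [S ::= [ B ]]
{{{{[B]}B}B}B}B => {{{{[S]}B}B}B}B   [B ::= S]
{{{{[S]}B}B}B}B => {{{{[[B]]}B}B}B}B   [S ::= [ B ]]
{{{{[[B]]}B}B}B}B => {{{{[[S]]}B}B}B}B   [B ::= S]
{{{{[[S]]}B}B}B}B => {{{{[[[]]]}B}B}B}B   [S ::= [ ]]
{{{{[[[]]]}B}B}B}B => {{{{[[[]]]}{}}B}B}B   [B ::= { }]
{{{{[[[]]]}{}}B}B}B => {{{{[[[]]]}{}}{}}B}B   [B ::= { }]
{{{{[[[]]]}{}}{}}B}B => {{{{[[[]]]}{}}{}}{}}B   [B ::= { }]
{{{{[[[]]]}{}}{}}{}}B => {{{{[[[]]]}{}}{}}{}}{}   [B ::= { }]

B => {B}B => {{B}B}B => {{{B}B}B}B => {{{{B}B}B}B}B => {{{{S}B}B}B}B => {{{{[B]}B}B}B}B => {{{{[S]}B}B}B}B => {{{{[[B]]}B}B}B}B => {{{{[[S]]}B}B}B}B => {{{{[[[]]]}B}B}B}B => {{{{[[[]]]}{}}B}B}B => {{{{[[[]]]}{}}{}}B}B => {{{{[[[]]]}{}}{}}{}}B => {{{{[[[]]]}{}}{}}{}}{}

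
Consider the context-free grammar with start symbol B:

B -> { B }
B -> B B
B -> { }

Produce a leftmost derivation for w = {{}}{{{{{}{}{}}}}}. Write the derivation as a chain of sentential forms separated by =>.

B => BB   [B -> B B]
BB => {B}B   [B -> { B }]
{B}B => {{}}B   [B -> { }]
{{}}B => {{}}{B}   [B -> { B }]
{{}}{B} => {{}}{{B}}   [B -> { B }]
{{}}{{B}} => {{}}{{{B}}}   [B -> { B }]
{{}}{{{B}}} => {{}}{{{{B}}}}   [B -> { B }]
{{}}{{{{B}}}} => {{}}{{{{BB}}}}   [B -> B B]
{{}}{{{{BB}}}} => {{}}{{{{BBB}}}}   [B -> B B]
{{}}{{{{BBB}}}} => {{}}{{{{{}BB}}}}   [B -> { }]
{{}}{{{{{}BB}}}} => {{}}{{{{{}{}B}}}}   [B -> { }]
{{}}{{{{{}{}B}}}} => {{}}{{{{{}{}{}}}}}   [B -> { }]

B => BB => {B}B => {{}}B => {{}}{B} => {{}}{{B}} => {{}}{{{B}}} => {{}}{{{{B}}}} => {{}}{{{{BB}}}} => {{}}{{{{BBB}}}} => {{}}{{{{{}BB}}}} => {{}}{{{{{}{}B}}}} => {{}}{{{{{}{}{}}}}}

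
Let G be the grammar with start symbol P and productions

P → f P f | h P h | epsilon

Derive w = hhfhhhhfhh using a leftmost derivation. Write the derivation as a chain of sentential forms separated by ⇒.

P ⇒ hPh   [P → h P h]
hPh ⇒ hhPhh   [P → h P h]
hhPhh ⇒ hhfPfhh   [P → f P f]
hhfPfhh ⇒ hhfhPhfhh   [P → h P h]
hhfhPhfhh ⇒ hhfhhPhhfhh   [P → h P h]
hhfhhPhhfhh ⇒ hhfhhhhfhh   [P → epsilon]

P⇒hPh⇒hhPhh⇒hhfPfhh⇒hhfhPhfhh⇒hhfhhPhhfhh⇒hhfhhhhfhh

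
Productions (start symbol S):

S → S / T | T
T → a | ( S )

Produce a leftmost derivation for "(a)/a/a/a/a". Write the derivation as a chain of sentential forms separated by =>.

S => S/T   [S → S / T]
S/T => S/T/T   [S → S / T]
S/T/T => S/T/T/T   [S → S / T]
S/T/T/T => S/T/T/T/T   [S → S / T]
S/T/T/T/T => T/T/T/T/T   [S → T]
T/T/T/T/T => (S)/T/T/T/T   [T → ( S )]
(S)/T/T/T/T => (T)/T/T/T/T   [S → T]
(T)/T/T/T/T => (a)/T/T/T/T   [T → a]
(a)/T/T/T/T => (a)/a/T/T/T   [T → a]
(a)/a/T/T/T => (a)/a/a/T/T   [T → a]
(a)/a/a/T/T => (a)/a/a/a/T   [T → a]
(a)/a/a/a/T => (a)/a/a/a/a   [T → a]

S => S/T => S/T/T => S/T/T/T => S/T/T/T/T => T/T/T/T/T => (S)/T/T/T/T => (T)/T/T/T/T => (a)/T/T/T/T => (a)/a/T/T/T => (a)/a/a/T/T => (a)/a/a/a/T => (a)/a/a/a/a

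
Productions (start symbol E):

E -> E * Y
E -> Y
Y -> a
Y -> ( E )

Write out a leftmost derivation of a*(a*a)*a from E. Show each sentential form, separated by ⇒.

E ⇒ E*Y   [E -> E * Y]
E*Y ⇒ E*Y*Y   [E -> E * Y]
E*Y*Y ⇒ Y*Y*Y   [E -> Y]
Y*Y*Y ⇒ a*Y*Y   [Y -> a]
a*Y*Y ⇒ a*(E)*Y   [Y -> ( E )]
a*(E)*Y ⇒ a*(E*Y)*Y   [E -> E * Y]
a*(E*Y)*Y ⇒ a*(Y*Y)*Y   [E -> Y]
a*(Y*Y)*Y ⇒ a*(a*Y)*Y   [Y -> a]
a*(a*Y)*Y ⇒ a*(a*a)*Y   [Y -> a]
a*(a*a)*Y ⇒ a*(a*a)*a   [Y -> a]

E ⇒ E*Y ⇒ E*Y*Y ⇒ Y*Y*Y ⇒ a*Y*Y ⇒ a*(E)*Y ⇒ a*(E*Y)*Y ⇒ a*(Y*Y)*Y ⇒ a*(a*Y)*Y ⇒ a*(a*a)*Y ⇒ a*(a*a)*a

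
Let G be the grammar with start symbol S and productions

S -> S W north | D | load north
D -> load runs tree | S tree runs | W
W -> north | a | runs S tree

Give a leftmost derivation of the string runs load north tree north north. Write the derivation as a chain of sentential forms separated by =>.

S => S W north   [S -> S W north]
S W north => D W north   [S -> D]
D W north => W W north   [D -> W]
W W north => runs S tree W north   [W -> runs S tree]
runs S tree W north => runs load north tree W north   [S -> load north]
runs load north tree W north => runs load north tree north north   [W -> north]

S => S W north => D W north => W W north => runs S tree W north => runs load north tree W north => runs load north tree north north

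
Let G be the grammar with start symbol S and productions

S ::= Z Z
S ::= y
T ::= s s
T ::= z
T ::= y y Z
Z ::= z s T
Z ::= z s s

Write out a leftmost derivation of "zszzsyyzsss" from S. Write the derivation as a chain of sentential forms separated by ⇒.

S⇒ZZ⇒zsTZ⇒zszZ⇒zszzsT⇒zszzsyyZ⇒zszzsyyzsT⇒zszzsyyzsss

S ⇒ ZZ   [S ::= Z Z]
ZZ ⇒ zsTZ   [Z ::= z s T]
zsTZ ⇒ zszZ   [T ::= z]
zszZ ⇒ zszzsT   [Z ::= z s T]
zszzsT ⇒ zszzsyyZ   [T ::= y y Z]
zszzsyyZ ⇒ zszzsyyzsT   [Z ::= z s T]
zszzsyyzsT ⇒ zszzsyyzsss   [T ::= s s]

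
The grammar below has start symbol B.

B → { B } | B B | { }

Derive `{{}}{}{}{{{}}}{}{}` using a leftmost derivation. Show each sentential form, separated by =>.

B => BB => BBB => BBBB => BBBBB => {B}BBBB => {{}}BBBB => {{}}BBBBB => {{}}{}BBBB => {{}}{}{}BBB => {{}}{}{}{B}BB => {{}}{}{}{{B}}BB => {{}}{}{}{{{}}}BB => {{}}{}{}{{{}}}{}B => {{}}{}{}{{{}}}{}{}

B => BB   [B → B B]
BB => BBB   [B → B B]
BBB => BBBB   [B → B B]
BBBB => BBBBB   [B → B B]
BBBBB => {B}BBBB   [B → { B }]
{B}BBBB => {{}}BBBB   [B → { }]
{{}}BBBB => {{}}BBBBB   [B → B B]
{{}}BBBBB => {{}}{}BBBB   [B → { }]
{{}}{}BBBB => {{}}{}{}BBB   [B → { }]
{{}}{}{}BBB => {{}}{}{}{B}BB   [B → { B }]
{{}}{}{}{B}BB => {{}}{}{}{{B}}BB   [B → { B }]
{{}}{}{}{{B}}BB => {{}}{}{}{{{}}}BB   [B → { }]
{{}}{}{}{{{}}}BB => {{}}{}{}{{{}}}{}B   [B → { }]
{{}}{}{}{{{}}}{}B => {{}}{}{}{{{}}}{}{}   [B → { }]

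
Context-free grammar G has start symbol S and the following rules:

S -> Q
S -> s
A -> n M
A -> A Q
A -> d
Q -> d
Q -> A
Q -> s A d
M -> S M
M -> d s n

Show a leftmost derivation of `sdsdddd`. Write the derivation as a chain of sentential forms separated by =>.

S => Q   [S -> Q]
Q => sAd   [Q -> s A d]
sAd => sAQd   [A -> A Q]
sAQd => sAQQd   [A -> A Q]
sAQQd => sdQQd   [A -> d]
sdQQd => sdsAdQd   [Q -> s A d]
sdsAdQd => sdsddQd   [A -> d]
sdsddQd => sdsddAd   [Q -> A]
sdsddAd => sdsdddd   [A -> d]

S => Q => sAd => sAQd => sAQQd => sdQQd => sdsAdQd => sdsddQd => sdsddAd => sdsdddd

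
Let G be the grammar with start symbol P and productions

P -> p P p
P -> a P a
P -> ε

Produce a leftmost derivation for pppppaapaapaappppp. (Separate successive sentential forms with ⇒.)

P ⇒ pPp   [P -> p P p]
pPp ⇒ ppPpp   [P -> p P p]
ppPpp ⇒ pppPppp   [P -> p P p]
pppPppp ⇒ ppppPpppp   [P -> p P p]
ppppPpppp ⇒ pppppPppppp   [P -> p P p]
pppppPppppp ⇒ pppppaPappppp   [P -> a P a]
pppppaPappppp ⇒ pppppaaPaappppp   [P -> a P a]
pppppaaPaappppp ⇒ pppppaapPpaappppp   [P -> p P p]
pppppaapPpaappppp ⇒ pppppaapaPapaappppp   [P -> a P a]
pppppaapaPapaappppp ⇒ pppppaapaapaappppp   [P -> ε]

P ⇒ pPp ⇒ ppPpp ⇒ pppPppp ⇒ ppppPpppp ⇒ pppppPppppp ⇒ pppppaPappppp ⇒ pppppaaPaappppp ⇒ pppppaapPpaappppp ⇒ pppppaapaPapaappppp ⇒ pppppaapaapaappppp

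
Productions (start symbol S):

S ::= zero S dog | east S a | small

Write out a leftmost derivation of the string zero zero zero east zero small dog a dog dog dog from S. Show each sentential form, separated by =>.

S => zero S dog   [S ::= zero S dog]
zero S dog => zero zero S dog dog   [S ::= zero S dog]
zero zero S dog dog => zero zero zero S dog dog dog   [S ::= zero S dog]
zero zero zero S dog dog dog => zero zero zero east S a dog dog dog   [S ::= east S a]
zero zero zero east S a dog dog dog => zero zero zero east zero S dog a dog dog dog   [S ::= zero S dog]
zero zero zero east zero S dog a dog dog dog => zero zero zero east zero small dog a dog dog dog   [S ::= small]

S => zero S dog => zero zero S dog dog => zero zero zero S dog dog dog => zero zero zero east S a dog dog dog => zero zero zero east zero S dog a dog dog dog => zero zero zero east zero small dog a dog dog dog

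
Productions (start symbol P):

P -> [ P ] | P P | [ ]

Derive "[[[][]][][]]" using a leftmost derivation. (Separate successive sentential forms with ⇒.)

P⇒[P]⇒[PP]⇒[PPP]⇒[[P]PP]⇒[[PP]PP]⇒[[[]P]PP]⇒[[[][]]PP]⇒[[[][]][]P]⇒[[[][]][][]]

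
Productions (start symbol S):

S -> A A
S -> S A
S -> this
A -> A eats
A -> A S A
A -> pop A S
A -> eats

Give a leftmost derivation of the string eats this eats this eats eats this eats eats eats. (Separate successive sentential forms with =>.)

S => A A => A eats A => A S A eats A => A eats S A eats A => A S A eats S A eats A => A S A S A eats S A eats A => eats S A S A eats S A eats A => eats this A S A eats S A eats A => eats this eats S A eats S A eats A => eats this eats this A eats S A eats A => eats this eats this eats eats S A eats A => eats this eats this eats eats this A eats A => eats this eats this eats eats this eats eats A => eats this eats this eats eats this eats eats eats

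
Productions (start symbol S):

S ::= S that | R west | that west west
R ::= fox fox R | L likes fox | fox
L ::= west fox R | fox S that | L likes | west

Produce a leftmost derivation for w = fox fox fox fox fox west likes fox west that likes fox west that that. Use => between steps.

S => S that   [S ::= S that]
S that => S that that   [S ::= S that]
S that that => R west that that   [S ::= R west]
R west that that => L likes fox west that that   [R ::= L likes fox]
L likes fox west that that => fox S that likes fox west that that   [L ::= fox S that]
fox S that likes fox west that that => fox R west that likes fox west that that   [S ::= R west]
fox R west that likes fox west that that => fox fox fox R west that likes fox west that that   [R ::= fox fox R]
fox fox fox R west that likes fox west that that => fox fox fox fox fox R west that likes fox west that that   [R ::= fox fox R]
fox fox fox fox fox R west that likes fox west that that => fox fox fox fox fox L likes fox west that likes fox west that that   [R ::= L likes fox]
fox fox fox fox fox L likes fox west that likes fox west that that => fox fox fox fox fox west likes fox west that likes fox west that that   [L ::= west]

S => S that => S that that => R west that that => L likes fox west that that => fox S that likes fox west that that => fox R west that likes fox west that that => fox fox fox R west that likes fox west that that => fox fox fox fox fox R west that likes fox west that that => fox fox fox fox fox L likes fox west that likes fox west that that => fox fox fox fox fox west likes fox west that likes fox west that that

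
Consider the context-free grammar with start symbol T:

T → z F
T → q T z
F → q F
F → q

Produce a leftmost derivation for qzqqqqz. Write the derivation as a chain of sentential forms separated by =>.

T => qTz   [T → q T z]
qTz => qzFz   [T → z F]
qzFz => qzqFz   [F → q F]
qzqFz => qzqqFz   [F → q F]
qzqqFz => qzqqqFz   [F → q F]
qzqqqFz => qzqqqqz   [F → q]

T=>qTz=>qzFz=>qzqFz=>qzqqFz=>qzqqqFz=>qzqqqqz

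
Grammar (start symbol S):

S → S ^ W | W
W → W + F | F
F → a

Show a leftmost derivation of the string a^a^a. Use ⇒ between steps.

S ⇒ S^W   [S → S ^ W]
S^W ⇒ S^W^W   [S → S ^ W]
S^W^W ⇒ W^W^W   [S → W]
W^W^W ⇒ F^W^W   [W → F]
F^W^W ⇒ a^W^W   [F → a]
a^W^W ⇒ a^F^W   [W → F]
a^F^W ⇒ a^a^W   [F → a]
a^a^W ⇒ a^a^F   [W → F]
a^a^F ⇒ a^a^a   [F → a]

S ⇒ S^W ⇒ S^W^W ⇒ W^W^W ⇒ F^W^W ⇒ a^W^W ⇒ a^F^W ⇒ a^a^W ⇒ a^a^F ⇒ a^a^a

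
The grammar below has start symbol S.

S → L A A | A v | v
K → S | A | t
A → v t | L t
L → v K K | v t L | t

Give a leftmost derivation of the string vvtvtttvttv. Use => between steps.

S => Av   [S → A v]
Av => Ltv   [A → L t]
Ltv => vKKtv   [L → v K K]
vKKtv => vSKtv   [K → S]
vSKtv => vAvKtv   [S → A v]
vAvKtv => vLtvKtv   [A → L t]
vLtvKtv => vvtLtvKtv   [L → v t L]
vvtLtvKtv => vvtvtLtvKtv   [L → v t L]
vvtvtLtvKtv => vvtvtttvKtv   [L → t]
vvtvtttvKtv => vvtvtttvttv   [K → t]

S=>Av=>Ltv=>vKKtv=>vSKtv=>vAvKtv=>vLtvKtv=>vvtLtvKtv=>vvtvtLtvKtv=>vvtvtttvKtv=>vvtvtttvttv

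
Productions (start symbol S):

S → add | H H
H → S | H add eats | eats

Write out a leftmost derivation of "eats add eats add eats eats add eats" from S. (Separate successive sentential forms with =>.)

S => H H => S H => H H H => eats H H => eats S H => eats add H => eats add S => eats add H H => eats add H add eats H => eats add eats add eats H => eats add eats add eats H add eats => eats add eats add eats eats add eats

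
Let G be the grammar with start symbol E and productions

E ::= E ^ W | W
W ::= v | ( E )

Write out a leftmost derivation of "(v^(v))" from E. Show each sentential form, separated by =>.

E=>W=>(E)=>(E^W)=>(W^W)=>(v^W)=>(v^(E))=>(v^(W))=>(v^(v))

E => W   [E ::= W]
W => (E)   [W ::= ( E )]
(E) => (E^W)   [E ::= E ^ W]
(E^W) => (W^W)   [E ::= W]
(W^W) => (v^W)   [W ::= v]
(v^W) => (v^(E))   [W ::= ( E )]
(v^(E)) => (v^(W))   [E ::= W]
(v^(W)) => (v^(v))   [W ::= v]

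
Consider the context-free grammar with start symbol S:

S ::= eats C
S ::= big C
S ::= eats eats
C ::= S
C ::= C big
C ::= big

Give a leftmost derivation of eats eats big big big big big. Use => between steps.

S => eats C => eats S => eats eats C => eats eats C big => eats eats S big => eats eats big C big => eats eats big C big big => eats eats big S big big => eats eats big big C big big => eats eats big big big big big

S => eats C   [S ::= eats C]
eats C => eats S   [C ::= S]
eats S => eats eats C   [S ::= eats C]
eats eats C => eats eats C big   [C ::= C big]
eats eats C big => eats eats S big   [C ::= S]
eats eats S big => eats eats big C big   [S ::= big C]
eats eats big C big => eats eats big C big big   [C ::= C big]
eats eats big C big big => eats eats big S big big   [C ::= S]
eats eats big S big big => eats eats big big C big big   [S ::= big C]
eats eats big big C big big => eats eats big big big big big   [C ::= big]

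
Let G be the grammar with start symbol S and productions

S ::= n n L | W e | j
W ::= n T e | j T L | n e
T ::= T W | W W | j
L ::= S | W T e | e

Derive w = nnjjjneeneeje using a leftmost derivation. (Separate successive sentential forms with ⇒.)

S⇒nnL⇒nnWTe⇒nnjTLTe⇒nnjWWLTe⇒nnjjTLWLTe⇒nnjjTWLWLTe⇒nnjjjWLWLTe⇒nnjjjneLWLTe⇒nnjjjneeWLTe⇒nnjjjneeneLTe⇒nnjjjneeneeTe⇒nnjjjneeneeje

S ⇒ nnL   [S ::= n n L]
nnL ⇒ nnWTe   [L ::= W T e]
nnWTe ⇒ nnjTLTe   [W ::= j T L]
nnjTLTe ⇒ nnjWWLTe   [T ::= W W]
nnjWWLTe ⇒ nnjjTLWLTe   [W ::= j T L]
nnjjTLWLTe ⇒ nnjjTWLWLTe   [T ::= T W]
nnjjTWLWLTe ⇒ nnjjjWLWLTe   [T ::= j]
nnjjjWLWLTe ⇒ nnjjjneLWLTe   [W ::= n e]
nnjjjneLWLTe ⇒ nnjjjneeWLTe   [L ::= e]
nnjjjneeWLTe ⇒ nnjjjneeneLTe   [W ::= n e]
nnjjjneeneLTe ⇒ nnjjjneeneeTe   [L ::= e]
nnjjjneeneeTe ⇒ nnjjjneeneeje   [T ::= j]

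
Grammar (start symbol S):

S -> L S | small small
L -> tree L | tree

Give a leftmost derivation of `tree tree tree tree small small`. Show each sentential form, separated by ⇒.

S ⇒ L S ⇒ tree L S ⇒ tree tree S ⇒ tree tree L S ⇒ tree tree tree S ⇒ tree tree tree L S ⇒ tree tree tree tree S ⇒ tree tree tree tree small small

S ⇒ L S   [S -> L S]
L S ⇒ tree L S   [L -> tree L]
tree L S ⇒ tree tree S   [L -> tree]
tree tree S ⇒ tree tree L S   [S -> L S]
tree tree L S ⇒ tree tree tree S   [L -> tree]
tree tree tree S ⇒ tree tree tree L S   [S -> L S]
tree tree tree L S ⇒ tree tree tree tree S   [L -> tree]
tree tree tree tree S ⇒ tree tree tree tree small small   [S -> small small]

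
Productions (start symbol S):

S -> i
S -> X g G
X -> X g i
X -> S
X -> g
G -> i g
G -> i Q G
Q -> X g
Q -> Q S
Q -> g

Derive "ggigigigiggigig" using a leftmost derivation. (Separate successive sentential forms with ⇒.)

S ⇒ XgG ⇒ XgigG ⇒ SgigG ⇒ XgGgigG ⇒ ggGgigG ⇒ ggiQGgigG ⇒ ggiQSGgigG ⇒ ggigSGgigG ⇒ ggigXgGGgigG ⇒ ggigSgGGgigG ⇒ ggigigGGgigG ⇒ ggigigigGgigG ⇒ ggigigigiggigG ⇒ ggigigigiggigig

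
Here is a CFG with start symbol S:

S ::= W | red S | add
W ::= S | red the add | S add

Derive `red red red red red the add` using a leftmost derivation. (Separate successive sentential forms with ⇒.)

S ⇒ red S ⇒ red red S ⇒ red red red S ⇒ red red red red S ⇒ red red red red W ⇒ red red red red red the add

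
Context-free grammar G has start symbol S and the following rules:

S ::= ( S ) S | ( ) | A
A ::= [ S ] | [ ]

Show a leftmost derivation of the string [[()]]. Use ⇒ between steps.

S ⇒ A   [S ::= A]
A ⇒ [S]   [A ::= [ S ]]
[S] ⇒ [A]   [S ::= A]
[A] ⇒ [[S]]   [A ::= [ S ]]
[[S]] ⇒ [[()]]   [S ::= ( )]

S⇒A⇒[S]⇒[A]⇒[[S]]⇒[[()]]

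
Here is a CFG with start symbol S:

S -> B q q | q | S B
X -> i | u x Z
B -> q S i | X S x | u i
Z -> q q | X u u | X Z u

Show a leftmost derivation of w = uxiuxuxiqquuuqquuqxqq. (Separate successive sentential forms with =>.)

S => Bqq   [S -> B q q]
Bqq => XSxqq   [B -> X S x]
XSxqq => uxZSxqq   [X -> u x Z]
uxZSxqq => uxXZuSxqq   [Z -> X Z u]
uxXZuSxqq => uxiZuSxqq   [X -> i]
uxiZuSxqq => uxiXZuuSxqq   [Z -> X Z u]
uxiXZuuSxqq => uxiuxZZuuSxqq   [X -> u x Z]
uxiuxZZuuSxqq => uxiuxXuuZuuSxqq   [Z -> X u u]
uxiuxXuuZuuSxqq => uxiuxuxZuuZuuSxqq   [X -> u x Z]
uxiuxuxZuuZuuSxqq => uxiuxuxXZuuuZuuSxqq   [Z -> X Z u]
uxiuxuxXZuuuZuuSxqq => uxiuxuxiZuuuZuuSxqq   [X -> i]
uxiuxuxiZuuuZuuSxqq => uxiuxuxiqquuuZuuSxqq   [Z -> q q]
uxiuxuxiqquuuZuuSxqq => uxiuxuxiqquuuqquuSxqq   [Z -> q q]
uxiuxuxiqquuuqquuSxqq => uxiuxuxiqquuuqquuqxqq   [S -> q]

S => Bqq => XSxqq => uxZSxqq => uxXZuSxqq => uxiZuSxqq => uxiXZuuSxqq => uxiuxZZuuSxqq => uxiuxXuuZuuSxqq => uxiuxuxZuuZuuSxqq => uxiuxuxXZuuuZuuSxqq => uxiuxuxiZuuuZuuSxqq => uxiuxuxiqquuuZuuSxqq => uxiuxuxiqquuuqquuSxqq => uxiuxuxiqquuuqquuqxqq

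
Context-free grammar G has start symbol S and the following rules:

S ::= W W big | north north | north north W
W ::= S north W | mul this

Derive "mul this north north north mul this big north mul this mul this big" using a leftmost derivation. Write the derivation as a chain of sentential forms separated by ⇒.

S ⇒ W W big ⇒ S north W W big ⇒ W W big north W W big ⇒ mul this W big north W W big ⇒ mul this S north W big north W W big ⇒ mul this north north north W big north W W big ⇒ mul this north north north mul this big north W W big ⇒ mul this north north north mul this big north mul this W big ⇒ mul this north north north mul this big north mul this mul this big

S ⇒ W W big   [S ::= W W big]
W W big ⇒ S north W W big   [W ::= S north W]
S north W W big ⇒ W W big north W W big   [S ::= W W big]
W W big north W W big ⇒ mul this W big north W W big   [W ::= mul this]
mul this W big north W W big ⇒ mul this S north W big north W W big   [W ::= S north W]
mul this S north W big north W W big ⇒ mul this north north north W big north W W big   [S ::= north north]
mul this north north north W big north W W big ⇒ mul this north north north mul this big north W W big   [W ::= mul this]
mul this north north north mul this big north W W big ⇒ mul this north north north mul this big north mul this W big   [W ::= mul this]
mul this north north north mul this big north mul this W big ⇒ mul this north north north mul this big north mul this mul this big   [W ::= mul this]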